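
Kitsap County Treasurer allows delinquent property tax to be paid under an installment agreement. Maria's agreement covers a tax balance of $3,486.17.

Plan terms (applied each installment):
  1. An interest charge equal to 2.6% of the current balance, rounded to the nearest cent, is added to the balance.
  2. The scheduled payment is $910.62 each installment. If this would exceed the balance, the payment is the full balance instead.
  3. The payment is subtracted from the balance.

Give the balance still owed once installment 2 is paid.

$1,824.89

Installment 1: opening $3,486.17; interest $90.64 → $3,576.81; payment $910.62; balance $2,666.19
Installment 2: opening $2,666.19; interest $69.32 → $2,735.51; payment $910.62; balance $1,824.89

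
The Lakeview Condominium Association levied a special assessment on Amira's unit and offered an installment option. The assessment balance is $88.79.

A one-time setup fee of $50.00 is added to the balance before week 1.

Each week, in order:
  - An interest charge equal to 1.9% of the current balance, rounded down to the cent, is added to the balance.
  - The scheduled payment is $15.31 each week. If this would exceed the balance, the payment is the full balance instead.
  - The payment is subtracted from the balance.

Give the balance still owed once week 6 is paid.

$59.02

# | Opening | Interest | Payment | End bal
1 | $138.79 | $2.63 | $15.31 | $126.11
2 | $126.11 | $2.39 | $15.31 | $113.19
3 | $113.19 | $2.15 | $15.31 | $100.03
4 | $100.03 | $1.90 | $15.31 | $86.62
5 | $86.62 | $1.64 | $15.31 | $72.95
6 | $72.95 | $1.38 | $15.31 | $59.02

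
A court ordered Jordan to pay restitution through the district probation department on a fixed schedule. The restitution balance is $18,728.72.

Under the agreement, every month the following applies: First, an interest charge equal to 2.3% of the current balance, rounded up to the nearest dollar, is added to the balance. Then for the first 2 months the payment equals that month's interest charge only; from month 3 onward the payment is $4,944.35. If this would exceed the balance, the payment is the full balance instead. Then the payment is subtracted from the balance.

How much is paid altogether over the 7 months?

Month 1: $18,728.72 +$431.00 interest = $19,159.72; pay $431.00 → $18,728.72
Month 2: $18,728.72 +$431.00 interest = $19,159.72; pay $431.00 → $18,728.72
Month 3: $18,728.72 +$431.00 interest = $19,159.72; pay $4,944.35 → $14,215.37
Month 4: $14,215.37 +$327.00 interest = $14,542.37; pay $4,944.35 → $9,598.02
Month 5: $9,598.02 +$221.00 interest = $9,819.02; pay $4,944.35 → $4,874.67
Month 6: $4,874.67 +$113.00 interest = $4,987.67; pay $4,944.35 → $43.32
Month 7: $43.32 +$1.00 interest = $44.32; pay $44.32 → $0.00
Total paid: $20,683.72

$20,683.72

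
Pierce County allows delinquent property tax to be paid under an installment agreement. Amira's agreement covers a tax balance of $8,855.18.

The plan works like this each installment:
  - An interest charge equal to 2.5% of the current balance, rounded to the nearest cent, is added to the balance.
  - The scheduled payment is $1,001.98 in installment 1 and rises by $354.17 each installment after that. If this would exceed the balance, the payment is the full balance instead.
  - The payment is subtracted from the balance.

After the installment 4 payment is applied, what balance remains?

Installment 1: $8,855.18 +$221.38 interest = $9,076.56; pay $1,001.98 → $8,074.58
Installment 2: $8,074.58 +$201.86 interest = $8,276.44; pay $1,356.15 → $6,920.29
Installment 3: $6,920.29 +$173.01 interest = $7,093.30; pay $1,710.32 → $5,382.98
Installment 4: $5,382.98 +$134.57 interest = $5,517.55; pay $2,064.49 → $3,453.06

$3,453.06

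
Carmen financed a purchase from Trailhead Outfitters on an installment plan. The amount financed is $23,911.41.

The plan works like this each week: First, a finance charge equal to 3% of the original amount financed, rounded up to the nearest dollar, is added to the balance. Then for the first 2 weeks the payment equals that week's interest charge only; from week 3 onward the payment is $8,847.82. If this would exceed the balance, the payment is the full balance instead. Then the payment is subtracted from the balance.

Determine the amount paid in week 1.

$718.00

Week 1: opening $23,911.41; interest $718.00 → $24,629.41; payment $718.00; balance $23,911.41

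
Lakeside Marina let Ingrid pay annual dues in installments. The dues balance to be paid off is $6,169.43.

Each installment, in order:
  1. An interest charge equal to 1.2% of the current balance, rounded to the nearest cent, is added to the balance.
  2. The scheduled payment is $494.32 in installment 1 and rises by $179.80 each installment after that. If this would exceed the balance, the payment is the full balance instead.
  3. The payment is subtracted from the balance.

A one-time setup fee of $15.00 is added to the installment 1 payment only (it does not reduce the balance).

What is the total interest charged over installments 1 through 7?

Installment 1: opening $6,169.43; interest $74.03 → $6,243.46; payment $494.32 (+ $15.00 fee); balance $5,749.14
Installment 2: opening $5,749.14; interest $68.99 → $5,818.13; payment $674.12; balance $5,144.01
Installment 3: opening $5,144.01; interest $61.73 → $5,205.74; payment $853.92; balance $4,351.82
Installment 4: opening $4,351.82; interest $52.22 → $4,404.04; payment $1,033.72; balance $3,370.32
Installment 5: opening $3,370.32; interest $40.44 → $3,410.76; payment $1,213.52; balance $2,197.24
Installment 6: opening $2,197.24; interest $26.37 → $2,223.61; payment $1,393.32; balance $830.29
Installment 7: opening $830.29; interest $9.96 → $840.25; payment $840.25; balance $0.00
Total interest: $74.03 + $68.99 + $61.73 + $52.22 + $40.44 + $26.37 + $9.96 = $333.74

$333.74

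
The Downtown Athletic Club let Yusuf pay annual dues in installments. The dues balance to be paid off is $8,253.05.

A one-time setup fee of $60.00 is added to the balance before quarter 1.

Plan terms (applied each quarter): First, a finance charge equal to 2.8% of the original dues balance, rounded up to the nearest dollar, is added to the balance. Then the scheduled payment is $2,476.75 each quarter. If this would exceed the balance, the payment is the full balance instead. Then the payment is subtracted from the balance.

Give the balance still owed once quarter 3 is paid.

$1,578.80

Quarter 1: $8,313.05 +$232.00 interest = $8,545.05; pay $2,476.75 → $6,068.30
Quarter 2: $6,068.30 +$232.00 interest = $6,300.30; pay $2,476.75 → $3,823.55
Quarter 3: $3,823.55 +$232.00 interest = $4,055.55; pay $2,476.75 → $1,578.80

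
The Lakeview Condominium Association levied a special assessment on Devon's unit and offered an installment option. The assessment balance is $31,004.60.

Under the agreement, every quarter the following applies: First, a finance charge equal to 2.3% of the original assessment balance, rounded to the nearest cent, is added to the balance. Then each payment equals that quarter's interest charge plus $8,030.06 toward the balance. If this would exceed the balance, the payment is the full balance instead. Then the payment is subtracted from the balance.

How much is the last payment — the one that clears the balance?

$7,627.53

Quarter 1: $31,004.60 +$713.11 interest = $31,717.71; pay $8,743.17 → $22,974.54
Quarter 2: $22,974.54 +$713.11 interest = $23,687.65; pay $8,743.17 → $14,944.48
Quarter 3: $14,944.48 +$713.11 interest = $15,657.59; pay $8,743.17 → $6,914.42
Quarter 4: $6,914.42 +$713.11 interest = $7,627.53; pay $7,627.53 → $0.00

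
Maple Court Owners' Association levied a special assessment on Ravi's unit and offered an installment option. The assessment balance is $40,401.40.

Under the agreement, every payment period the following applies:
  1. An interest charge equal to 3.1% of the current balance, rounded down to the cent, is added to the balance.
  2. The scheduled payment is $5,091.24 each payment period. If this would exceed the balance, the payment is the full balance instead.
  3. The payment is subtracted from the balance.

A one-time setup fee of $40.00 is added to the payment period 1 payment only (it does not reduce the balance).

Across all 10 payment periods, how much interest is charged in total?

# | Opening | Interest | Payment | Fee | End bal
1 | $40,401.40 | $1,252.44 | $5,091.24 | $40.00 | $36,562.60
2 | $36,562.60 | $1,133.44 | $5,091.24 | — | $32,604.80
3 | $32,604.80 | $1,010.74 | $5,091.24 | — | $28,524.30
4 | $28,524.30 | $884.25 | $5,091.24 | — | $24,317.31
5 | $24,317.31 | $753.83 | $5,091.24 | — | $19,979.90
6 | $19,979.90 | $619.37 | $5,091.24 | — | $15,508.03
7 | $15,508.03 | $480.74 | $5,091.24 | — | $10,897.53
8 | $10,897.53 | $337.82 | $5,091.24 | — | $6,144.11
9 | $6,144.11 | $190.46 | $5,091.24 | — | $1,243.33
10 | $1,243.33 | $38.54 | $1,281.87 | — | $0.00
Total interest: $1,252.44 + $1,133.44 + $1,010.74 + $884.25 + $753.83 + $619.37 + $480.74 + $337.82 + $190.46 + $38.54 = $6,701.63

$6,701.63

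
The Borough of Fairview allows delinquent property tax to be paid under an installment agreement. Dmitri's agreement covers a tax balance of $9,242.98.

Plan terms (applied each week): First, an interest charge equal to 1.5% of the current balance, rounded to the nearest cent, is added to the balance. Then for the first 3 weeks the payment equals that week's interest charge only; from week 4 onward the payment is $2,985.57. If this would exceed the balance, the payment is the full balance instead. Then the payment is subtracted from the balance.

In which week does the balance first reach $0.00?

# | Opening | Interest | Payment | End bal
1 | $9,242.98 | $138.64 | $138.64 | $9,242.98
2 | $9,242.98 | $138.64 | $138.64 | $9,242.98
3 | $9,242.98 | $138.64 | $138.64 | $9,242.98
4 | $9,242.98 | $138.64 | $2,985.57 | $6,396.05
5 | $6,396.05 | $95.94 | $2,985.57 | $3,506.42
6 | $3,506.42 | $52.60 | $2,985.57 | $573.45
7 | $573.45 | $8.60 | $582.05 | $0.00
Balance reaches $0.00 in week 7.

7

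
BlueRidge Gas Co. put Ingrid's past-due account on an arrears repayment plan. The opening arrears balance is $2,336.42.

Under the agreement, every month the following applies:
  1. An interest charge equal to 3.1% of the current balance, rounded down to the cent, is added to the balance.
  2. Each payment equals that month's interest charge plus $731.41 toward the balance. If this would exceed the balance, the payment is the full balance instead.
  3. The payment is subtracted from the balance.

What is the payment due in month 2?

$781.16

Month 1: $2,336.42 +$72.42 interest = $2,408.84; pay $803.83 → $1,605.01
Month 2: $1,605.01 +$49.75 interest = $1,654.76; pay $781.16 → $873.60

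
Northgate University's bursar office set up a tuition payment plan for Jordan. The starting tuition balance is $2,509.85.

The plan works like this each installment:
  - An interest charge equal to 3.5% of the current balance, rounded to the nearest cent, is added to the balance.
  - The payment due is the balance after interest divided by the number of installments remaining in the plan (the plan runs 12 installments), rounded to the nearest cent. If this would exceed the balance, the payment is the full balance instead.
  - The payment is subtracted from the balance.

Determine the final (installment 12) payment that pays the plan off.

$316.05

# | Opening | Interest | Payment | End bal
1 | $2,509.85 | $87.84 | $216.47 | $2,381.22
2 | $2,381.22 | $83.34 | $224.05 | $2,240.51
3 | $2,240.51 | $78.42 | $231.89 | $2,087.04
4 | $2,087.04 | $73.05 | $240.01 | $1,920.08
5 | $1,920.08 | $67.20 | $248.41 | $1,738.87
6 | $1,738.87 | $60.86 | $257.10 | $1,542.63
7 | $1,542.63 | $53.99 | $266.10 | $1,330.52
8 | $1,330.52 | $46.57 | $275.42 | $1,101.67
9 | $1,101.67 | $38.56 | $285.06 | $855.17
10 | $855.17 | $29.93 | $295.03 | $590.07
11 | $590.07 | $20.65 | $305.36 | $305.36
12 | $305.36 | $10.69 | $316.05 | $0.00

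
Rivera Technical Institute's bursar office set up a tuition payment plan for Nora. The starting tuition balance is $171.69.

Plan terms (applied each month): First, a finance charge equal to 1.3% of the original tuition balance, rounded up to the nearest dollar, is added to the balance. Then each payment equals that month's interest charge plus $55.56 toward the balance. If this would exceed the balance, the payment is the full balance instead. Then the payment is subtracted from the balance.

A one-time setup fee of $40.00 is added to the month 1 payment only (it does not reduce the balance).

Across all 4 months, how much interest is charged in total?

$12.00

# | Opening | Interest | Payment | Fee | End bal
1 | $171.69 | $3.00 | $58.56 | $40.00 | $116.13
2 | $116.13 | $3.00 | $58.56 | — | $60.57
3 | $60.57 | $3.00 | $58.56 | — | $5.01
4 | $5.01 | $3.00 | $8.01 | — | $0.00
Total interest: $3.00 + $3.00 + $3.00 + $3.00 = $12.00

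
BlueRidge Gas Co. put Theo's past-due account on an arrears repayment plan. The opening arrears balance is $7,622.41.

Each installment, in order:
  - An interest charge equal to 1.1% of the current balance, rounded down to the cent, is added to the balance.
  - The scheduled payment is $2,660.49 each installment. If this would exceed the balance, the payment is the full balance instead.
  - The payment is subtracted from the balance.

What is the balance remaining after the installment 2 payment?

Installment 1: $7,622.41 +$83.84 interest = $7,706.25; pay $2,660.49 → $5,045.76
Installment 2: $5,045.76 +$55.50 interest = $5,101.26; pay $2,660.49 → $2,440.77

$2,440.77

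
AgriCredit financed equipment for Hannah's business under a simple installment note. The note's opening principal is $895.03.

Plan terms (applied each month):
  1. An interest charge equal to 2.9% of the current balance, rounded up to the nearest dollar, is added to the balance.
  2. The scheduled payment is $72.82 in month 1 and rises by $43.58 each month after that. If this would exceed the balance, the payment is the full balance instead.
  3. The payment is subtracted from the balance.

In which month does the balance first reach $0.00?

Month 1: opening $895.03; interest $26.00 → $921.03; payment $72.82; balance $848.21
Month 2: opening $848.21; interest $25.00 → $873.21; payment $116.40; balance $756.81
Month 3: opening $756.81; interest $22.00 → $778.81; payment $159.98; balance $618.83
Month 4: opening $618.83; interest $18.00 → $636.83; payment $203.56; balance $433.27
Month 5: opening $433.27; interest $13.00 → $446.27; payment $247.14; balance $199.13
Month 6: opening $199.13; interest $6.00 → $205.13; payment $205.13; balance $0.00
Balance reaches $0.00 in month 6.

6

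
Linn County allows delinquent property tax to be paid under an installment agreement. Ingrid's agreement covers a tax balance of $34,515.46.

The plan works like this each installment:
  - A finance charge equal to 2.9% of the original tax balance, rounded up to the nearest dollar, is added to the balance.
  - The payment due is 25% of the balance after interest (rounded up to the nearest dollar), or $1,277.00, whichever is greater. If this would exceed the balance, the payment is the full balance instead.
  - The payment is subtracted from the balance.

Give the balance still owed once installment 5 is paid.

$10,478.46

Installment 1: opening $34,515.46; interest $1,001.00 → $35,516.46; payment $8,880.00; balance $26,636.46
Installment 2: opening $26,636.46; interest $1,001.00 → $27,637.46; payment $6,910.00; balance $20,727.46
Installment 3: opening $20,727.46; interest $1,001.00 → $21,728.46; payment $5,433.00; balance $16,295.46
Installment 4: opening $16,295.46; interest $1,001.00 → $17,296.46; payment $4,325.00; balance $12,971.46
Installment 5: opening $12,971.46; interest $1,001.00 → $13,972.46; payment $3,494.00; balance $10,478.46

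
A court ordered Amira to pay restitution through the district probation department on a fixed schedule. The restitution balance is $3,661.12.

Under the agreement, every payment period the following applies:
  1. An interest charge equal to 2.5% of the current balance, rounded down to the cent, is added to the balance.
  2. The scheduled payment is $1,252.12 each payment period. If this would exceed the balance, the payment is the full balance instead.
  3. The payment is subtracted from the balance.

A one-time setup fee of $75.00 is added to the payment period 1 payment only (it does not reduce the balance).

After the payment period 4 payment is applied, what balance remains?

$0.00

Payment period 1: $3,661.12 +$91.52 interest = $3,752.64; pay $1,252.12 (+ $75.00 fee) → $2,500.52
Payment period 2: $2,500.52 +$62.51 interest = $2,563.03; pay $1,252.12 → $1,310.91
Payment period 3: $1,310.91 +$32.77 interest = $1,343.68; pay $1,252.12 → $91.56
Payment period 4: $91.56 +$2.28 interest = $93.84; pay $93.84 → $0.00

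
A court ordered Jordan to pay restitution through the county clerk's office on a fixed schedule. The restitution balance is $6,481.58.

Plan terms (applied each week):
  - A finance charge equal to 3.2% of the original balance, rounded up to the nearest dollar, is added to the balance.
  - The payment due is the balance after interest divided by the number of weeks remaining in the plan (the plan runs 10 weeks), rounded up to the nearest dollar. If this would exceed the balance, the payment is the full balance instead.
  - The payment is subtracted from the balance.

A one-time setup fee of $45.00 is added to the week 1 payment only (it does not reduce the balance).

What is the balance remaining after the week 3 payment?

# | Opening | Interest | Payment | Fee | End bal
1 | $6,481.58 | $208.00 | $669.00 | $45.00 | $6,020.58
2 | $6,020.58 | $208.00 | $693.00 | — | $5,535.58
3 | $5,535.58 | $208.00 | $718.00 | — | $5,025.58

$5,025.58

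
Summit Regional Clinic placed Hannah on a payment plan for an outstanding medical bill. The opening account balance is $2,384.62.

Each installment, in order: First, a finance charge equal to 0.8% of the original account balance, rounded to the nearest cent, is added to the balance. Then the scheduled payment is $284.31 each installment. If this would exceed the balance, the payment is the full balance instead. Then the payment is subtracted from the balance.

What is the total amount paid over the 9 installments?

# | Opening | Interest | Payment | End bal
1 | $2,384.62 | $19.08 | $284.31 | $2,119.39
2 | $2,119.39 | $19.08 | $284.31 | $1,854.16
3 | $1,854.16 | $19.08 | $284.31 | $1,588.93
4 | $1,588.93 | $19.08 | $284.31 | $1,323.70
5 | $1,323.70 | $19.08 | $284.31 | $1,058.47
6 | $1,058.47 | $19.08 | $284.31 | $793.24
7 | $793.24 | $19.08 | $284.31 | $528.01
8 | $528.01 | $19.08 | $284.31 | $262.78
9 | $262.78 | $19.08 | $281.86 | $0.00
Total paid: $2,556.34

$2,556.34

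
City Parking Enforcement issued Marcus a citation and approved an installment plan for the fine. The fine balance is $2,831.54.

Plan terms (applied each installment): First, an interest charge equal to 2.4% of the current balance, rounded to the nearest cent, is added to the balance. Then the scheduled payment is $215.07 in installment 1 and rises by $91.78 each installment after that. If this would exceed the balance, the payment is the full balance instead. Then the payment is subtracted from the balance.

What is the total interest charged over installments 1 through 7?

Installment 1: $2,831.54 +$67.96 interest = $2,899.50; pay $215.07 → $2,684.43
Installment 2: $2,684.43 +$64.43 interest = $2,748.86; pay $306.85 → $2,442.01
Installment 3: $2,442.01 +$58.61 interest = $2,500.62; pay $398.63 → $2,101.99
Installment 4: $2,101.99 +$50.45 interest = $2,152.44; pay $490.41 → $1,662.03
Installment 5: $1,662.03 +$39.89 interest = $1,701.92; pay $582.19 → $1,119.73
Installment 6: $1,119.73 +$26.87 interest = $1,146.60; pay $673.97 → $472.63
Installment 7: $472.63 +$11.34 interest = $483.97; pay $483.97 → $0.00
Total interest: $67.96 + $64.43 + $58.61 + $50.45 + $39.89 + $26.87 + $11.34 = $319.55

$319.55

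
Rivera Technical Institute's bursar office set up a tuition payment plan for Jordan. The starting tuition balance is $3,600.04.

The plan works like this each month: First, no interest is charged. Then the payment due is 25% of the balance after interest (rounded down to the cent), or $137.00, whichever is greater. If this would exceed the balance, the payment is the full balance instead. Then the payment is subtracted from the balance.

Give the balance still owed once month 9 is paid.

Month 1: $3,600.04 − $900.01 → $2,700.03
Month 2: $2,700.03 − $675.00 → $2,025.03
Month 3: $2,025.03 − $506.25 → $1,518.78
Month 4: $1,518.78 − $379.69 → $1,139.09
Month 5: $1,139.09 − $284.77 → $854.32
Month 6: $854.32 − $213.58 → $640.74
Month 7: $640.74 − $160.18 → $480.56
Month 8: $480.56 − $137.00 → $343.56
Month 9: $343.56 − $137.00 → $206.56

$206.56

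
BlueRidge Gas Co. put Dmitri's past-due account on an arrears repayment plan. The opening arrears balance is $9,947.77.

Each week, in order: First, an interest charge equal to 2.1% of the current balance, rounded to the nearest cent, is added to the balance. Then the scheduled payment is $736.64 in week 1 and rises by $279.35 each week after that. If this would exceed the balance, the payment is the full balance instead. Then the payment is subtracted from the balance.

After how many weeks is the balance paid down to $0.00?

7

# | Opening | Interest | Payment | End bal
1 | $9,947.77 | $208.90 | $736.64 | $9,420.03
2 | $9,420.03 | $197.82 | $1,015.99 | $8,601.86
3 | $8,601.86 | $180.64 | $1,295.34 | $7,487.16
4 | $7,487.16 | $157.23 | $1,574.69 | $6,069.70
5 | $6,069.70 | $127.46 | $1,854.04 | $4,343.12
6 | $4,343.12 | $91.21 | $2,133.39 | $2,300.94
7 | $2,300.94 | $48.32 | $2,349.26 | $0.00
Balance reaches $0.00 in week 7.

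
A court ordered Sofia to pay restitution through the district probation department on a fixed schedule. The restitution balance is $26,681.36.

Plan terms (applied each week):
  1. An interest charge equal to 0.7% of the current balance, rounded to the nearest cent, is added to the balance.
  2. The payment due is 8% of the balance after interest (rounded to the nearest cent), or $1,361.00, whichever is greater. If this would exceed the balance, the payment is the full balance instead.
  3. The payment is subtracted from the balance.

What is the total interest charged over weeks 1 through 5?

# | Opening | Interest | Payment | End bal
1 | $26,681.36 | $186.77 | $2,149.45 | $24,718.68
2 | $24,718.68 | $173.03 | $1,991.34 | $22,900.37
3 | $22,900.37 | $160.30 | $1,844.85 | $21,215.82
4 | $21,215.82 | $148.51 | $1,709.15 | $19,655.18
5 | $19,655.18 | $137.59 | $1,583.42 | $18,209.35
Total interest: $186.77 + $173.03 + $160.30 + $148.51 + $137.59 = $806.20

$806.20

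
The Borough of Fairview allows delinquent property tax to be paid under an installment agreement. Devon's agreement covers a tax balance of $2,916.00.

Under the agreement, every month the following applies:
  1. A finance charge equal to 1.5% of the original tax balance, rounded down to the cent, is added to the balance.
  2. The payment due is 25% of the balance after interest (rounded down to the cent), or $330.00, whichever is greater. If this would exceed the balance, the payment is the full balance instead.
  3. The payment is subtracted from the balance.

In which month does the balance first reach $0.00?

# | Opening | Interest | Payment | End bal
1 | $2,916.00 | $43.74 | $739.93 | $2,219.81
2 | $2,219.81 | $43.74 | $565.88 | $1,697.67
3 | $1,697.67 | $43.74 | $435.35 | $1,306.06
4 | $1,306.06 | $43.74 | $337.45 | $1,012.35
5 | $1,012.35 | $43.74 | $330.00 | $726.09
6 | $726.09 | $43.74 | $330.00 | $439.83
7 | $439.83 | $43.74 | $330.00 | $153.57
8 | $153.57 | $43.74 | $197.31 | $0.00
Balance reaches $0.00 in month 8.

8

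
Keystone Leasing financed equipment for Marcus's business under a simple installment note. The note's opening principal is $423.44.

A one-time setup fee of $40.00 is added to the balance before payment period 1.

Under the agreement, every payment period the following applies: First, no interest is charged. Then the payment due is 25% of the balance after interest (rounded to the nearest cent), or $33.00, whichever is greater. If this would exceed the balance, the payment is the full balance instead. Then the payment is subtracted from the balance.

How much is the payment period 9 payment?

$10.97

Payment period 1: $463.44 − $115.86 → $347.58
Payment period 2: $347.58 − $86.90 → $260.68
Payment period 3: $260.68 − $65.17 → $195.51
Payment period 4: $195.51 − $48.88 → $146.63
Payment period 5: $146.63 − $36.66 → $109.97
Payment period 6: $109.97 − $33.00 → $76.97
Payment period 7: $76.97 − $33.00 → $43.97
Payment period 8: $43.97 − $33.00 → $10.97
Payment period 9: $10.97 − $10.97 → $0.00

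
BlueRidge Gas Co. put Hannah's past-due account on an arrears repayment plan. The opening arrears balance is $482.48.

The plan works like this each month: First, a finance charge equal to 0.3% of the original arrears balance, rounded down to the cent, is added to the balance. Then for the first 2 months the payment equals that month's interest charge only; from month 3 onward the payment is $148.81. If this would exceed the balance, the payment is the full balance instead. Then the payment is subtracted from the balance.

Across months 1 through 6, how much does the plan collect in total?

# | Opening | Interest | Payment | End bal
1 | $482.48 | $1.44 | $1.44 | $482.48
2 | $482.48 | $1.44 | $1.44 | $482.48
3 | $482.48 | $1.44 | $148.81 | $335.11
4 | $335.11 | $1.44 | $148.81 | $187.74
5 | $187.74 | $1.44 | $148.81 | $40.37
6 | $40.37 | $1.44 | $41.81 | $0.00
Total paid: $491.12

$491.12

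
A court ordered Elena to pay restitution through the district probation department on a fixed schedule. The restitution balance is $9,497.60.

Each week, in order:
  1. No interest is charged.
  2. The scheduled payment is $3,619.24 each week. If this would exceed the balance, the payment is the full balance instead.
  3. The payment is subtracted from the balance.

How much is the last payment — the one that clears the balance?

Week 1: opening $9,497.60; payment $3,619.24; balance $5,878.36
Week 2: opening $5,878.36; payment $3,619.24; balance $2,259.12
Week 3: opening $2,259.12; payment $2,259.12; balance $0.00

$2,259.12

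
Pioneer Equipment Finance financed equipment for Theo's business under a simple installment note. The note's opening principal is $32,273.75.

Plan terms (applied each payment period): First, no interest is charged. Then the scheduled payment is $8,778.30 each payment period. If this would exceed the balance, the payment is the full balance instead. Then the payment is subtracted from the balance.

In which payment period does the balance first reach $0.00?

4

# | Opening | Payment | End bal
1 | $32,273.75 | $8,778.30 | $23,495.45
2 | $23,495.45 | $8,778.30 | $14,717.15
3 | $14,717.15 | $8,778.30 | $5,938.85
4 | $5,938.85 | $5,938.85 | $0.00
Balance reaches $0.00 in payment period 4.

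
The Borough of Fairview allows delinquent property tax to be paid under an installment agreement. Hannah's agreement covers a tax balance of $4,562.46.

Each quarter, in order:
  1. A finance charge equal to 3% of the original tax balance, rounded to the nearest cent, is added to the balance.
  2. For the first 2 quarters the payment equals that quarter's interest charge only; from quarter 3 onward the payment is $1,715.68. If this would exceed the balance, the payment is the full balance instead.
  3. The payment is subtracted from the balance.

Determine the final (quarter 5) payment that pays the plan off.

# | Opening | Interest | Payment | End bal
1 | $4,562.46 | $136.87 | $136.87 | $4,562.46
2 | $4,562.46 | $136.87 | $136.87 | $4,562.46
3 | $4,562.46 | $136.87 | $1,715.68 | $2,983.65
4 | $2,983.65 | $136.87 | $1,715.68 | $1,404.84
5 | $1,404.84 | $136.87 | $1,541.71 | $0.00

$1,541.71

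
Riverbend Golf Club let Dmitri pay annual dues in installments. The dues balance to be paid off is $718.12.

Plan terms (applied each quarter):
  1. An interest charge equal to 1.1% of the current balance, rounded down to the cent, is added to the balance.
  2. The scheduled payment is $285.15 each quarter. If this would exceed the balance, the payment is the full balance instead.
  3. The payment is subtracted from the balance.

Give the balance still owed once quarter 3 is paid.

$0.00

Quarter 1: $718.12 +$7.89 interest = $726.01; pay $285.15 → $440.86
Quarter 2: $440.86 +$4.84 interest = $445.70; pay $285.15 → $160.55
Quarter 3: $160.55 +$1.76 interest = $162.31; pay $162.31 → $0.00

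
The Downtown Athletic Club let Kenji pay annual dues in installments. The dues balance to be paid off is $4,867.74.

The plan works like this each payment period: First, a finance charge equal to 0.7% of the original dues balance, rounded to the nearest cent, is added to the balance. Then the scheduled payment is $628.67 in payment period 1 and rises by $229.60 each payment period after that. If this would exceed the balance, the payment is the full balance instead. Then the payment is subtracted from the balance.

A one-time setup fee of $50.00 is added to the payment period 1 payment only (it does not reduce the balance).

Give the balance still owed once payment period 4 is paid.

Payment period 1: opening $4,867.74; interest $34.07 → $4,901.81; payment $628.67 (+ $50.00 fee); balance $4,273.14
Payment period 2: opening $4,273.14; interest $34.07 → $4,307.21; payment $858.27; balance $3,448.94
Payment period 3: opening $3,448.94; interest $34.07 → $3,483.01; payment $1,087.87; balance $2,395.14
Payment period 4: opening $2,395.14; interest $34.07 → $2,429.21; payment $1,317.47; balance $1,111.74

$1,111.74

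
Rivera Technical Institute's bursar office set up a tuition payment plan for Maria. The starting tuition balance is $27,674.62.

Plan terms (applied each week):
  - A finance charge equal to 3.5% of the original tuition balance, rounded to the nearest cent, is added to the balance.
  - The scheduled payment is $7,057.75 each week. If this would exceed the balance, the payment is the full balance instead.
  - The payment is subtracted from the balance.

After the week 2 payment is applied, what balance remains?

$15,496.34

# | Opening | Interest | Payment | End bal
1 | $27,674.62 | $968.61 | $7,057.75 | $21,585.48
2 | $21,585.48 | $968.61 | $7,057.75 | $15,496.34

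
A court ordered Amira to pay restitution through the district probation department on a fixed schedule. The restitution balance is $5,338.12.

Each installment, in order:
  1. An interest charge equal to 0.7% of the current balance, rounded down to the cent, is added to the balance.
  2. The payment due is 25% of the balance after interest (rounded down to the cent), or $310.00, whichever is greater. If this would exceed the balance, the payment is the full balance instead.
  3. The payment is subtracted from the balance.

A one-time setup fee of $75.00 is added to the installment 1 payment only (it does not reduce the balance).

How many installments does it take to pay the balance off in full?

# | Opening | Interest | Payment | Fee | End bal
1 | $5,338.12 | $37.36 | $1,343.87 | $75.00 | $4,031.61
2 | $4,031.61 | $28.22 | $1,014.95 | — | $3,044.88
3 | $3,044.88 | $21.31 | $766.54 | — | $2,299.65
4 | $2,299.65 | $16.09 | $578.93 | — | $1,736.81
5 | $1,736.81 | $12.15 | $437.24 | — | $1,311.72
6 | $1,311.72 | $9.18 | $330.22 | — | $990.68
7 | $990.68 | $6.93 | $310.00 | — | $687.61
8 | $687.61 | $4.81 | $310.00 | — | $382.42
9 | $382.42 | $2.67 | $310.00 | — | $75.09
10 | $75.09 | $0.52 | $75.61 | — | $0.00
Balance reaches $0.00 in installment 10.

10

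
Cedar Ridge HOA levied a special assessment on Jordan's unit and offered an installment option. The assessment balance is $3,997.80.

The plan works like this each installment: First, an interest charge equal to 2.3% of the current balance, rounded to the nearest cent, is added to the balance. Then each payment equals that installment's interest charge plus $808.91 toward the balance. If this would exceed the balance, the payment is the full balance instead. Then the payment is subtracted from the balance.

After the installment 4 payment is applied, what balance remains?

Installment 1: $3,997.80 +$91.95 interest = $4,089.75; pay $900.86 → $3,188.89
Installment 2: $3,188.89 +$73.34 interest = $3,262.23; pay $882.25 → $2,379.98
Installment 3: $2,379.98 +$54.74 interest = $2,434.72; pay $863.65 → $1,571.07
Installment 4: $1,571.07 +$36.13 interest = $1,607.20; pay $845.04 → $762.16

$762.16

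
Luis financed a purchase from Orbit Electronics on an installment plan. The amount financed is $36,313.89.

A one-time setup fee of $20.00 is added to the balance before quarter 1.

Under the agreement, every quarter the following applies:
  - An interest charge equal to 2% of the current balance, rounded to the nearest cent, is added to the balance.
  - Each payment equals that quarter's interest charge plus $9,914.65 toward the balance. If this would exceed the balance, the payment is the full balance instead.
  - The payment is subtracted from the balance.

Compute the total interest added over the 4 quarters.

Quarter 1: $36,333.89 +$726.68 interest = $37,060.57; pay $10,641.33 → $26,419.24
Quarter 2: $26,419.24 +$528.38 interest = $26,947.62; pay $10,443.03 → $16,504.59
Quarter 3: $16,504.59 +$330.09 interest = $16,834.68; pay $10,244.74 → $6,589.94
Quarter 4: $6,589.94 +$131.80 interest = $6,721.74; pay $6,721.74 → $0.00
Total interest: $726.68 + $528.38 + $330.09 + $131.80 = $1,716.95

$1,716.95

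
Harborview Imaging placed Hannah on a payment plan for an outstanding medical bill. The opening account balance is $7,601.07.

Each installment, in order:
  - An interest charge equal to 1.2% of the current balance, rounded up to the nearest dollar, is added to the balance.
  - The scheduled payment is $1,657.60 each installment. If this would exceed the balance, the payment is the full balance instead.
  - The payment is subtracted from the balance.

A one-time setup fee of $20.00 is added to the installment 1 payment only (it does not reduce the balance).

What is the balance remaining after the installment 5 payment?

$0.00

Installment 1: opening $7,601.07; interest $92.00 → $7,693.07; payment $1,657.60 (+ $20.00 fee); balance $6,035.47
Installment 2: opening $6,035.47; interest $73.00 → $6,108.47; payment $1,657.60; balance $4,450.87
Installment 3: opening $4,450.87; interest $54.00 → $4,504.87; payment $1,657.60; balance $2,847.27
Installment 4: opening $2,847.27; interest $35.00 → $2,882.27; payment $1,657.60; balance $1,224.67
Installment 5: opening $1,224.67; interest $15.00 → $1,239.67; payment $1,239.67; balance $0.00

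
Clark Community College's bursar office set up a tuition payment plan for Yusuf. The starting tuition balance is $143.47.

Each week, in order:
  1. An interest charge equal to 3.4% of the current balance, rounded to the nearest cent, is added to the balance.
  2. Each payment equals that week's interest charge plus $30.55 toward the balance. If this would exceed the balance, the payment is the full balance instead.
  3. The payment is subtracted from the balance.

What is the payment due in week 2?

Week 1: opening $143.47; interest $4.88 → $148.35; payment $35.43; balance $112.92
Week 2: opening $112.92; interest $3.84 → $116.76; payment $34.39; balance $82.37

$34.39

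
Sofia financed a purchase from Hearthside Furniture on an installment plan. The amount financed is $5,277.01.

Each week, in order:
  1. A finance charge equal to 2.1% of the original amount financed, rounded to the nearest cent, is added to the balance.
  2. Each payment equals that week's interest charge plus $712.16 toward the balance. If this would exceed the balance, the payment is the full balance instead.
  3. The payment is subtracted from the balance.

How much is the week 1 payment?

$822.98

Week 1: $5,277.01 +$110.82 interest = $5,387.83; pay $822.98 → $4,564.85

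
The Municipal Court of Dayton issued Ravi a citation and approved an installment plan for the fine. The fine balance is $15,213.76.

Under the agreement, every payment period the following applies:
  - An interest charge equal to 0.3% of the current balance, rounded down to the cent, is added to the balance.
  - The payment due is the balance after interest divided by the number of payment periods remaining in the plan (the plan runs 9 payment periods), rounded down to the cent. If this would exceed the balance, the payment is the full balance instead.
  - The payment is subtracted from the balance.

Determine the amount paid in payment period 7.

Payment period 1: opening $15,213.76; interest $45.64 → $15,259.40; payment $1,695.48; balance $13,563.92
Payment period 2: opening $13,563.92; interest $40.69 → $13,604.61; payment $1,700.57; balance $11,904.04
Payment period 3: opening $11,904.04; interest $35.71 → $11,939.75; payment $1,705.67; balance $10,234.08
Payment period 4: opening $10,234.08; interest $30.70 → $10,264.78; payment $1,710.79; balance $8,553.99
Payment period 5: opening $8,553.99; interest $25.66 → $8,579.65; payment $1,715.93; balance $6,863.72
Payment period 6: opening $6,863.72; interest $20.59 → $6,884.31; payment $1,721.07; balance $5,163.24
Payment period 7: opening $5,163.24; interest $15.48 → $5,178.72; payment $1,726.24; balance $3,452.48

$1,726.24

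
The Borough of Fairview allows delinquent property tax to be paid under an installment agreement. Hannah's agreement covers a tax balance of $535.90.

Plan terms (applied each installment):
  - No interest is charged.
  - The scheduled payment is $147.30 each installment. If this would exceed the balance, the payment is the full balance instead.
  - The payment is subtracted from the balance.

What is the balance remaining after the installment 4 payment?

# | Opening | Payment | End bal
1 | $535.90 | $147.30 | $388.60
2 | $388.60 | $147.30 | $241.30
3 | $241.30 | $147.30 | $94.00
4 | $94.00 | $94.00 | $0.00

$0.00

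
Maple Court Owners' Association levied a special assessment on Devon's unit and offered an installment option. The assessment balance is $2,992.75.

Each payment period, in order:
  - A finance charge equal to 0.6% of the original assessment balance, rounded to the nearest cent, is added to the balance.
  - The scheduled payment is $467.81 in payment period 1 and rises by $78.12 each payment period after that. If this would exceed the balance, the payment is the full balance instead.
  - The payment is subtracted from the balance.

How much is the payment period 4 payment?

$702.17

# | Opening | Interest | Payment | End bal
1 | $2,992.75 | $17.96 | $467.81 | $2,542.90
2 | $2,542.90 | $17.96 | $545.93 | $2,014.93
3 | $2,014.93 | $17.96 | $624.05 | $1,408.84
4 | $1,408.84 | $17.96 | $702.17 | $724.63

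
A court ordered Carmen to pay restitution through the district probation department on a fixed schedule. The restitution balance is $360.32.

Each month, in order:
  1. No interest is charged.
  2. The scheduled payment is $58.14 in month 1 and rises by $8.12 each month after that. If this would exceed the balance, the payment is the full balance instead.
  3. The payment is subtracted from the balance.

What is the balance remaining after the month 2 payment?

$235.92

Month 1: $360.32 − $58.14 → $302.18
Month 2: $302.18 − $66.26 → $235.92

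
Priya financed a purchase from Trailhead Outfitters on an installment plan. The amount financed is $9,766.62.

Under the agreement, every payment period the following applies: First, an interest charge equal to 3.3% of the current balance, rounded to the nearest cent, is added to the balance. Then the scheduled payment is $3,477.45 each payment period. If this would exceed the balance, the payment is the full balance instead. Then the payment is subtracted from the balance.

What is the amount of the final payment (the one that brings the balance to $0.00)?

Payment period 1: $9,766.62 +$322.30 interest = $10,088.92; pay $3,477.45 → $6,611.47
Payment period 2: $6,611.47 +$218.18 interest = $6,829.65; pay $3,477.45 → $3,352.20
Payment period 3: $3,352.20 +$110.62 interest = $3,462.82; pay $3,462.82 → $0.00

$3,462.82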